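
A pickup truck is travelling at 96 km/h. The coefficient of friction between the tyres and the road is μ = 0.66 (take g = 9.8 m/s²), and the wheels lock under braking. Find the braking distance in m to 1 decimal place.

96 km/h ÷ 3.6 = 26.6667 m/s.
a = μg = 0.66 × 9.8 = 6.468 m/s².
Braking distance = v²/(2a) = 26.6667² / (2 × 6.468) = 711.113 / 12.936 = 54.972 m.

Braking distance ≈ 55.0 m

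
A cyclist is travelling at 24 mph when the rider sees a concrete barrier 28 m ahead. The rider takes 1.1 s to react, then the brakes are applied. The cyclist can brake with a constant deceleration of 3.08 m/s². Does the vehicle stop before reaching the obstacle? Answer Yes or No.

No

24 mph × 0.44704 = 10.7290 m/s.
Reaction distance = 10.7290 × 1.1 = 11.802 m.
Braking distance = v²/(2a) = 115.111 / 6.160 = 18.687 m.
Total stopping distance = 11.802 + 18.687 = 30.489 m, vs 28 m available — it cannot stop in time and overshoots by 30.489 − 28 = 2.489 m.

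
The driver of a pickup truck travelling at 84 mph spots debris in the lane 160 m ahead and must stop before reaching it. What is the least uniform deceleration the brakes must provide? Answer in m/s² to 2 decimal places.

84 mph × 0.44704 = 37.5514 m/s.
v² = 2a·d ⇒ a = v²/(2d) = 37.5514² / (2 × 160.000) = 1410.108 / 320.000 = 4.4066 m/s².

Required deceleration ≈ 4.41 m/s²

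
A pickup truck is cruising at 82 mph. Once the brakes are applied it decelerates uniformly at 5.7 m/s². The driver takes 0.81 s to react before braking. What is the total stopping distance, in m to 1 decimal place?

Total stopping distance ≈ 147.6 m

82 mph × 0.44704 = 36.6573 m/s.
Reaction distance = v·t_r = 36.6573 × 0.81 = 29.692 m.
Braking distance = v²/(2a) = 36.6573² / (2 × 5.700) = 1343.758 / 11.400 = 117.874 m.
Total = 29.692 + 117.874 = 147.566 m.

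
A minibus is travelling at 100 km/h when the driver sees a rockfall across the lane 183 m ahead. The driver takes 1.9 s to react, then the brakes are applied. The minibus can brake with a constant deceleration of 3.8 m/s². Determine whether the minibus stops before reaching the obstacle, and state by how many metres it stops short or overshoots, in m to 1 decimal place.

100 km/h ÷ 3.6 = 27.7778 m/s.
Reaction distance = 27.7778 × 1.9 = 52.778 m.
Braking distance = v²/(2a) = 771.606 / 7.600 = 101.527 m.
Total stopping distance = 52.778 + 101.527 = 154.305 m, vs 183 m available — it stops with 183 − 154.305 = 28.695 m to spare.

Yes — it stops 28.7 m short of the obstacle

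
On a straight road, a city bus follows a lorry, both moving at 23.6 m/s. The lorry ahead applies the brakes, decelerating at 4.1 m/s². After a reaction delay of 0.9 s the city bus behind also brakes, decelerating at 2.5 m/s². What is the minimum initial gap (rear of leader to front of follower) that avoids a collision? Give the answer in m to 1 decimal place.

Leader travels v²/(2a_L) = 556.960 / 8.200 = 67.922 m before stopping.
Follower covers v·t_r = 23.6000 × 0.9 = 21.240 m while reacting, then v²/(2a_F) = 556.960 / 5.000 = 111.392 m while braking, for a total of 21.240 + 111.392 = 132.632 m.
Since a_F ≤ a_L and the follower starts braking later, the follower is never slower than the leader, so the closest approach is when both have stopped.
Minimum gap = 132.632 − 67.922 = 64.710 m.

Minimum gap ≈ 64.7 m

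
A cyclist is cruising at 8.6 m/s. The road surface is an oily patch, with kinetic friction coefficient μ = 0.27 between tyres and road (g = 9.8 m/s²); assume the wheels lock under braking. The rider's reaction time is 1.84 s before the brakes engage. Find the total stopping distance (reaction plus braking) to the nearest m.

Total stopping distance ≈ 30 m

a = μg = 0.27 × 9.8 = 2.646 m/s².
Reaction distance = v·t_r = 8.6000 × 1.84 = 15.824 m.
Braking distance = v²/(2a) = 8.6000² / (2 × 2.646) = 73.960 / 5.292 = 13.976 m.
Total = 15.824 + 13.976 = 29.800 m.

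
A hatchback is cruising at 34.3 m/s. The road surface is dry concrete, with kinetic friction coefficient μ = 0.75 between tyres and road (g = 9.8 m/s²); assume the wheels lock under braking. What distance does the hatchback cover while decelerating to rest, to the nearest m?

a = μg = 0.75 × 9.8 = 7.350 m/s².
Braking distance = v²/(2a) = 34.3000² / (2 × 7.350) = 1176.490 / 14.700 = 80.033 m.

Braking distance ≈ 80 m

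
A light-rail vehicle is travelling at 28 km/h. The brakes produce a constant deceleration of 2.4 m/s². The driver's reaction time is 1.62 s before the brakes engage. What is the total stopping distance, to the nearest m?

28 km/h ÷ 3.6 = 7.7778 m/s.
Reaction distance = v·t_r = 7.7778 × 1.62 = 12.600 m.
Braking distance = v²/(2a) = 7.7778² / (2 × 2.400) = 60.494 / 4.800 = 12.603 m.
Total = 12.600 + 12.603 = 25.203 m.

Total stopping distance ≈ 25 m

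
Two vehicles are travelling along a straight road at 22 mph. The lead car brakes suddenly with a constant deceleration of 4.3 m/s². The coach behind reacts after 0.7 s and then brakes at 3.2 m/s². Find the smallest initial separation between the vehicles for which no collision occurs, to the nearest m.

Minimum gap ≈ 11 m

22 mph × 0.44704 = 9.8349 m/s.
Leader travels v²/(2a_L) = 96.725 / 8.600 = 11.247 m before stopping.
Follower covers v·t_r = 9.8349 × 0.7 = 6.884 m while reacting, then v²/(2a_F) = 96.725 / 6.400 = 15.113 m while braking, for a total of 6.884 + 15.113 = 21.997 m.
Since a_F ≤ a_L and the follower starts braking later, the follower is never slower than the leader, so the closest approach is when both have stopped.
Minimum gap = 21.997 − 11.247 = 10.750 m.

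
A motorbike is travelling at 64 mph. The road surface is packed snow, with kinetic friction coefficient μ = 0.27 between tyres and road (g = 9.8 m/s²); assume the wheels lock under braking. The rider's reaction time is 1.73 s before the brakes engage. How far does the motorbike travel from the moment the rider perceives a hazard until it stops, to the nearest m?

64 mph × 0.44704 = 28.6106 m/s.
a = μg = 0.27 × 9.8 = 2.646 m/s².
Reaction distance = v·t_r = 28.6106 × 1.73 = 49.496 m.
Braking distance = v²/(2a) = 28.6106² / (2 × 2.646) = 818.566 / 5.292 = 154.680 m.
Total = 49.496 + 154.680 = 204.176 m.

Total stopping distance ≈ 204 m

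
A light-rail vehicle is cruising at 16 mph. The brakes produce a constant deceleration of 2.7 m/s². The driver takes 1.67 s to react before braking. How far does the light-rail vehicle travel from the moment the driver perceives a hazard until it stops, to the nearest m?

Total stopping distance ≈ 21 m

16 mph × 0.44704 = 7.1526 m/s.
Reaction distance = v·t_r = 7.1526 × 1.67 = 11.945 m.
Braking distance = v²/(2a) = 7.1526² / (2 × 2.700) = 51.160 / 5.400 = 9.474 m.
Total = 11.945 + 9.474 = 21.419 m.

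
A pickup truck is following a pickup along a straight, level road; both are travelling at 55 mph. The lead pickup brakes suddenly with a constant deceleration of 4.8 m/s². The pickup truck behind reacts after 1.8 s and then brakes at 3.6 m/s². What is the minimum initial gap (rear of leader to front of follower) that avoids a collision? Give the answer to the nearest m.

Minimum gap ≈ 65 m

55 mph × 0.44704 = 24.5872 m/s.
Leader travels v²/(2a_L) = 604.530 / 9.600 = 62.972 m before stopping.
Follower covers v·t_r = 24.5872 × 1.8 = 44.257 m while reacting, then v²/(2a_F) = 604.530 / 7.200 = 83.962 m while braking, for a total of 44.257 + 83.962 = 128.219 m.
Since a_F ≤ a_L and the follower starts braking later, the follower is never slower than the leader, so the closest approach is when both have stopped.
Minimum gap = 128.219 − 62.972 = 65.247 m.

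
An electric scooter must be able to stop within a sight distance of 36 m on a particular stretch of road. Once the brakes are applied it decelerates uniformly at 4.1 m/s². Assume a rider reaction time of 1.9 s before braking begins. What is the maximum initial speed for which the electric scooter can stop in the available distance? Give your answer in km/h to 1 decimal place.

Maximum speed ≈ 39.9 km/h

Stopping distance: v·t_r + v²/(2a) = 36 with t_r = 1.9 s and a = 4.100 m/s².
So v² + 15.580 v − 295.20 = 0.
Positive root: v = −a·t_r + √((a·t_r)² + 2a·d) = −7.790 + √(60.684 + 295.20) = 11.0749 m/s.
11.0749 m/s × 3.6 = 39.870 km/h.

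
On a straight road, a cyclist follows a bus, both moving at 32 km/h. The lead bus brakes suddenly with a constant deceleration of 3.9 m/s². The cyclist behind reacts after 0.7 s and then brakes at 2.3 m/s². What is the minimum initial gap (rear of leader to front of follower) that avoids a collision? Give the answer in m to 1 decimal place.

32 km/h ÷ 3.6 = 8.8889 m/s.
Leader travels v²/(2a_L) = 79.013 / 7.800 = 10.130 m before stopping.
Follower covers v·t_r = 8.8889 × 0.7 = 6.222 m while reacting, then v²/(2a_F) = 79.013 / 4.600 = 17.177 m while braking, for a total of 6.222 + 17.177 = 23.399 m.
Since a_F ≤ a_L and the follower starts braking later, the follower is never slower than the leader, so the closest approach is when both have stopped.
Minimum gap = 23.399 − 10.130 = 13.269 m.

Minimum gap ≈ 13.3 m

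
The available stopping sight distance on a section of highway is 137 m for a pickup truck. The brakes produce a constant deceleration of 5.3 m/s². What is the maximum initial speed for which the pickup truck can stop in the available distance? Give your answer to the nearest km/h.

v²/(2a) = d ⇒ v = √(2 × 5.300 × 137) = √1452.20 = 38.1077 m/s.
38.1077 m/s × 3.6 = 137.188 km/h.

Maximum speed ≈ 137 km/h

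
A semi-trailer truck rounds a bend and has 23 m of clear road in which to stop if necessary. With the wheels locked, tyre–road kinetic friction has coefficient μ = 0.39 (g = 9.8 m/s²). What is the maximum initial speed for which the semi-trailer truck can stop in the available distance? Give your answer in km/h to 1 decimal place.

a = μg = 0.39 × 9.8 = 3.822 m/s².
v²/(2a) = d ⇒ v = √(2 × 3.822 × 23) = √175.81 = 13.2593 m/s.
13.2593 m/s × 3.6 = 47.733 km/h.

Maximum speed ≈ 47.7 km/h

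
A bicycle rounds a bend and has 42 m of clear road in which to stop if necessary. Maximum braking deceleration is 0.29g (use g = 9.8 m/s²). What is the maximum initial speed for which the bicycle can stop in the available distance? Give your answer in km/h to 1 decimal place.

a = 0.29 × 9.8 = 2.842 m/s².
v²/(2a) = d ⇒ v = √(2 × 2.842 × 42) = √238.73 = 15.4509 m/s.
15.4509 m/s × 3.6 = 55.623 km/h.

Maximum speed ≈ 55.6 km/h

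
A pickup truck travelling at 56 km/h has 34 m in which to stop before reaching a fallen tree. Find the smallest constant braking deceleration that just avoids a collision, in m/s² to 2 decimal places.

Required deceleration ≈ 3.56 m/s²

56 km/h ÷ 3.6 = 15.5556 m/s.
v² = 2a·d ⇒ a = v²/(2d) = 15.5556² / (2 × 34.000) = 241.977 / 68.000 = 3.5585 m/s².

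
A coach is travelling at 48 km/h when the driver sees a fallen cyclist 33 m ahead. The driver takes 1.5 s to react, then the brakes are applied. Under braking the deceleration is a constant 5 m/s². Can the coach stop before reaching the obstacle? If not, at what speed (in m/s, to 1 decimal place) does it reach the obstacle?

48 km/h ÷ 3.6 = 13.3333 m/s.
Reaction distance = 13.3333 × 1.5 = 20.000 m.
Braking distance needed to stop: v²/(2a) = 177.777 / 10.000 = 17.778 m, so total needed = 20.000 + 17.778 = 37.778 m > 33 m — it cannot stop.
Distance remaining when braking begins: 33 − 20.000 = 13.000 m.
v² = v₀² − 2a·d = 177.777 − 2 × 5.000 × 13.000 = 47.777 m²/s².
v = √47.777 = 6.912 m/s.

No — it strikes the obstacle at 6.9 m/s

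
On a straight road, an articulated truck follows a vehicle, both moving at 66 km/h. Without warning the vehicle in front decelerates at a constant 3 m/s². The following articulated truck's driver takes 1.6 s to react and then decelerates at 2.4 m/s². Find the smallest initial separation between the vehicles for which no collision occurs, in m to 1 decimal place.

66 km/h ÷ 3.6 = 18.3333 m/s.
Leader travels v²/(2a_L) = 336.110 / 6.000 = 56.018 m before stopping.
Follower covers v·t_r = 18.3333 × 1.6 = 29.333 m while reacting, then v²/(2a_F) = 336.110 / 4.800 = 70.023 m while braking, for a total of 29.333 + 70.023 = 99.356 m.
Since a_F ≤ a_L and the follower starts braking later, the follower is never slower than the leader, so the closest approach is when both have stopped.
Minimum gap = 99.356 − 56.018 = 43.338 m.

Minimum gap ≈ 43.3 m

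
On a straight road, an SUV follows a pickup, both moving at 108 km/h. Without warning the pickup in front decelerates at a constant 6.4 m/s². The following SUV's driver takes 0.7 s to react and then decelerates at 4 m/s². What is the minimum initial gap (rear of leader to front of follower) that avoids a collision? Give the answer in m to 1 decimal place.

Minimum gap ≈ 63.2 m

108 km/h ÷ 3.6 = 30.0000 m/s.
Leader travels v²/(2a_L) = 900.000 / 12.800 = 70.312 m before stopping.
Follower covers v·t_r = 30.0000 × 0.7 = 21.000 m while reacting, then v²/(2a_F) = 900.000 / 8.000 = 112.500 m while braking, for a total of 21.000 + 112.500 = 133.500 m.
Since a_F ≤ a_L and the follower starts braking later, the follower is never slower than the leader, so the closest approach is when both have stopped.
Minimum gap = 133.500 − 70.312 = 63.188 m.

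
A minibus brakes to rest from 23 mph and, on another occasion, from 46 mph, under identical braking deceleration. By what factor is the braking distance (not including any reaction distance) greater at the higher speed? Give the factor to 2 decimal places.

Factor ≈ 4.00

Braking distance d = v²/(2a), so with a fixed, d ∝ v².
Factor = (46/23)² = 2.0000² = 4.0000.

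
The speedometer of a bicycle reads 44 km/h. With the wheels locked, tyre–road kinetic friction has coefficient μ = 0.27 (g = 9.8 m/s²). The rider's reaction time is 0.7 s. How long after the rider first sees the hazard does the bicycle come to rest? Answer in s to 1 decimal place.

44 km/h ÷ 3.6 = 12.2222 m/s.
a = μg = 0.27 × 9.8 = 2.646 m/s².
Braking time = v/a = 12.2222 / 2.646 = 4.619 s.
Total = 0.7 + 4.619 = 5.319 s.

Total time ≈ 5.3 s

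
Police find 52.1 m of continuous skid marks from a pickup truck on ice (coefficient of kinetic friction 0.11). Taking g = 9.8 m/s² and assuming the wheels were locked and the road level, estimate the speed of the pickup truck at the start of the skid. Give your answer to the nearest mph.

Initial speed ≈ 24 mph

Deceleration a = μg = 0.11 × 9.8 = 1.078 m/s².
v = √(2a·d) = √(2 × 1.078 × 52.1) = √112.328 = 10.5985 m/s.
= 10.5985 ÷ 0.44704 = 23.708 mph.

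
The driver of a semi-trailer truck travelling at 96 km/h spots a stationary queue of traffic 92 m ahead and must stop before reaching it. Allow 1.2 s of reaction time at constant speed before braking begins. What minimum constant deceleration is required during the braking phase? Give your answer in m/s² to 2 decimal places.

Required deceleration ≈ 5.93 m/s²

96 km/h ÷ 3.6 = 26.6667 m/s.
Distance covered during reaction = 26.6667 × 1.2 = 32.000 m.
Distance available for braking: 92 − 32.000 = 60.000 m.
v² = 2a·d ⇒ a = v²/(2d) = 26.6667² / (2 × 60.000) = 711.113 / 120.000 = 5.9259 m/s².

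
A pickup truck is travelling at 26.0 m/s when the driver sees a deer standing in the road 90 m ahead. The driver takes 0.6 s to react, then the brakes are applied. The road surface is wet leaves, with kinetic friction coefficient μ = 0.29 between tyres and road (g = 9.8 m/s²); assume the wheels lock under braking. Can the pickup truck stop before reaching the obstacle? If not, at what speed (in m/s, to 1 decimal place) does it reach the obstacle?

No — it strikes the obstacle at 15.9 m/s

a = μg = 0.29 × 9.8 = 2.842 m/s².
Reaction distance = 26.0000 × 0.6 = 15.600 m.
Braking distance needed to stop: v²/(2a) = 676.000 / 5.684 = 118.930 m, so total needed = 15.600 + 118.930 = 134.530 m > 90 m — it cannot stop.
Distance remaining when braking begins: 90 − 15.600 = 74.400 m.
v² = v₀² − 2a·d = 676.000 − 2 × 2.842 × 74.400 = 253.110 m²/s².
v = √253.110 = 15.909 m/s.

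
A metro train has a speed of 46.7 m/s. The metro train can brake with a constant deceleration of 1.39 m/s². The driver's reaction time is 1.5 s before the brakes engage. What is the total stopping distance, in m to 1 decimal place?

Total stopping distance ≈ 854.5 m

Reaction distance = v·t_r = 46.7000 × 1.5 = 70.050 m.
Braking distance = v²/(2a) = 46.7000² / (2 × 1.390) = 2180.890 / 2.780 = 784.493 m.
Total = 70.050 + 784.493 = 854.543 m.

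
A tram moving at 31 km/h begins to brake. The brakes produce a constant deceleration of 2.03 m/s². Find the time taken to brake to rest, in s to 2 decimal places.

31 km/h ÷ 3.6 = 8.6111 m/s.
Braking time = v/a = 8.6111 / 2.030 = 4.242 s.

Braking time ≈ 4.24 s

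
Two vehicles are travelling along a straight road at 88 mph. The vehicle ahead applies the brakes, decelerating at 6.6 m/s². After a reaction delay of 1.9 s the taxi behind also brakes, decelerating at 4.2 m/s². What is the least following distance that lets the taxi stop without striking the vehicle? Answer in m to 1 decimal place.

88 mph × 0.44704 = 39.3395 m/s.
Leader travels v²/(2a_L) = 1547.596 / 13.200 = 117.242 m before stopping.
Follower covers v·t_r = 39.3395 × 1.9 = 74.745 m while reacting, then v²/(2a_F) = 1547.596 / 8.400 = 184.238 m while braking, for a total of 74.745 + 184.238 = 258.983 m.
Since a_F ≤ a_L and the follower starts braking later, the follower is never slower than the leader, so the closest approach is when both have stopped.
Minimum gap = 258.983 − 117.242 = 141.741 m.

Minimum gap ≈ 141.7 m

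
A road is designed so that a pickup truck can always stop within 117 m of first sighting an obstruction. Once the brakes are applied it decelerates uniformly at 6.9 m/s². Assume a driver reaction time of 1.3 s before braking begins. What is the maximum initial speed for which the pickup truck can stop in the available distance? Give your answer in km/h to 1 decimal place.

Maximum speed ≈ 115.9 km/h

Stopping distance: v·t_r + v²/(2a) = 117 with t_r = 1.3 s and a = 6.900 m/s².
So v² + 17.940 v − 1614.60 = 0.
Positive root: v = −a·t_r + √((a·t_r)² + 2a·d) = −8.970 + √(80.461 + 1614.60) = 32.2011 m/s.
32.2011 m/s × 3.6 = 115.924 km/h.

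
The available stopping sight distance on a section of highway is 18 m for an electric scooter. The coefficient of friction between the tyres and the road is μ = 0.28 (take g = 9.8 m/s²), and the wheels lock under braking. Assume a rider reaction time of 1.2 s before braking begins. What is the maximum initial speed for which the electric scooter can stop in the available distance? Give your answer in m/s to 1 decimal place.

a = μg = 0.28 × 9.8 = 2.744 m/s².
Stopping distance: v·t_r + v²/(2a) = 18 with t_r = 1.2 s and a = 2.744 m/s².
So v² + 6.586 v − 98.78 = 0.
Positive root: v = −a·t_r + √((a·t_r)² + 2a·d) = −3.293 + √(10.844 + 98.78) = 7.1771 m/s.

Maximum speed ≈ 7.2 m/s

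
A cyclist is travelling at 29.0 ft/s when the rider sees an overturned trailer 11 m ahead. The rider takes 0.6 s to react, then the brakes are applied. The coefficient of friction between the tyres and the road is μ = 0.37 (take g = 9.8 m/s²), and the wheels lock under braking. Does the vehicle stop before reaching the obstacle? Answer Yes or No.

29 ft/s × 0.3048 = 8.8392 m/s.
a = μg = 0.37 × 9.8 = 3.626 m/s².
Reaction distance = 8.8392 × 0.6 = 5.304 m.
Braking distance = v²/(2a) = 78.131 / 7.252 = 10.774 m.
Total stopping distance = 5.304 + 10.774 = 16.078 m, vs 11 m available — it cannot stop in time and overshoots by 16.078 − 11 = 5.078 m.

No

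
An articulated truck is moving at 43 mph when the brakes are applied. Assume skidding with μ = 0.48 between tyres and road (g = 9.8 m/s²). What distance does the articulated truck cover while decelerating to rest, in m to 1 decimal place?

43 mph × 0.44704 = 19.2227 m/s.
a = μg = 0.48 × 9.8 = 4.704 m/s².
Braking distance = v²/(2a) = 19.2227² / (2 × 4.704) = 369.512 / 9.408 = 39.276 m.

Braking distance ≈ 39.3 m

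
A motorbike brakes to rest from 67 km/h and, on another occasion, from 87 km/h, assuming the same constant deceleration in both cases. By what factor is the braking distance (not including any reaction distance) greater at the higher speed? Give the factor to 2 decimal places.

Factor ≈ 1.69

Braking distance d = v²/(2a), so with a fixed, d ∝ v².
Factor = (87/67)² = 1.2985² = 1.6861.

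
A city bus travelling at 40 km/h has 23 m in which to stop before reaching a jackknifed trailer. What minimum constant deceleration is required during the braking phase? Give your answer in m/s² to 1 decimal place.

Required deceleration ≈ 2.7 m/s²

40 km/h ÷ 3.6 = 11.1111 m/s.
v² = 2a·d ⇒ a = v²/(2d) = 11.1111² / (2 × 23.000) = 123.457 / 46.000 = 2.6838 m/s².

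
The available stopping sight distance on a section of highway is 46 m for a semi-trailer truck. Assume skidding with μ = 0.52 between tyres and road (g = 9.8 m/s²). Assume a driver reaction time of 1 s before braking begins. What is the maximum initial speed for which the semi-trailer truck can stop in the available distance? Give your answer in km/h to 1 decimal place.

Maximum speed ≈ 61.7 km/h

a = μg = 0.52 × 9.8 = 5.096 m/s².
Stopping distance: v·t_r + v²/(2a) = 46 with t_r = 1 s and a = 5.096 m/s².
So v² + 10.192 v − 468.83 = 0.
Positive root: v = −a·t_r + √((a·t_r)² + 2a·d) = −5.096 + √(25.969 + 468.83) = 17.1481 m/s.
17.1481 m/s × 3.6 = 61.733 km/h.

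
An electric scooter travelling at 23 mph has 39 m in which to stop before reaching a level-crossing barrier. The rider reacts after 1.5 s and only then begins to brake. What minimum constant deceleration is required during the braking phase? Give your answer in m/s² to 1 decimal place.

23 mph × 0.44704 = 10.2819 m/s.
Distance covered during reaction = 10.2819 × 1.5 = 15.423 m.
Distance available for braking: 39 − 15.423 = 23.577 m.
v² = 2a·d ⇒ a = v²/(2d) = 10.2819² / (2 × 23.577) = 105.717 / 47.154 = 2.2420 m/s².

Required deceleration ≈ 2.2 m/s²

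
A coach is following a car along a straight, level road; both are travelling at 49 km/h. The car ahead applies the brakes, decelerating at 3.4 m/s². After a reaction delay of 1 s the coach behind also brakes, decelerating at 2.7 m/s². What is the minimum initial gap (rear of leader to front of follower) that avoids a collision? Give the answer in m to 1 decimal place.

Minimum gap ≈ 20.7 m

49 km/h ÷ 3.6 = 13.6111 m/s.
Leader travels v²/(2a_L) = 185.262 / 6.800 = 27.244 m before stopping.
Follower covers v·t_r = 13.6111 × 1 = 13.611 m while reacting, then v²/(2a_F) = 185.262 / 5.400 = 34.308 m while braking, for a total of 13.611 + 34.308 = 47.919 m.
Since a_F ≤ a_L and the follower starts braking later, the follower is never slower than the leader, so the closest approach is when both have stopped.
Minimum gap = 47.919 − 27.244 = 20.675 m.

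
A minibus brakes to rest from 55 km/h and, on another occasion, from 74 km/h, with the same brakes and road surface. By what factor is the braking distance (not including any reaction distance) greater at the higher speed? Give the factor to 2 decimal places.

Braking distance d = v²/(2a), so with a fixed, d ∝ v².
Factor = (74/55)² = 1.3455² = 1.8104.

Factor ≈ 1.81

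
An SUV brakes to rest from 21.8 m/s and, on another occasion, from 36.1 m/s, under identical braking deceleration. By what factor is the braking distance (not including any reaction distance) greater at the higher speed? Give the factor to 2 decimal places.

Braking distance d = v²/(2a), so with a fixed, d ∝ v².
Factor = (36.1/21.8)² = 1.6560² = 2.7423.

Factor ≈ 2.74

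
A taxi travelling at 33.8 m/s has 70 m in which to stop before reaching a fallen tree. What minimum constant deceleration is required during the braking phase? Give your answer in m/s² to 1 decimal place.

Required deceleration ≈ 8.2 m/s²

v² = 2a·d ⇒ a = v²/(2d) = 33.8000² / (2 × 70.000) = 1142.440 / 140.000 = 8.1603 m/s².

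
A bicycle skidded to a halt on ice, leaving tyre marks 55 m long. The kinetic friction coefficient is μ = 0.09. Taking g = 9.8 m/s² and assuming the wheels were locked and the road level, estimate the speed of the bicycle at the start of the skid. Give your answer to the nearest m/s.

Initial speed ≈ 10 m/s

Deceleration a = μg = 0.09 × 9.8 = 0.882 m/s².
v = √(2a·d) = √(2 × 0.882 × 55) = √97.020 = 9.8499 m/s.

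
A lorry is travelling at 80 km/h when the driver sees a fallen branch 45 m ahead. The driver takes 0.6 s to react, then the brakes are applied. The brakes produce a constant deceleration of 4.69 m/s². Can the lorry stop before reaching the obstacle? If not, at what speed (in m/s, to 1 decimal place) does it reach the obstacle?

80 km/h ÷ 3.6 = 22.2222 m/s.
Reaction distance = 22.2222 × 0.6 = 13.333 m.
Braking distance needed to stop: v²/(2a) = 493.826 / 9.380 = 52.647 m, so total needed = 13.333 + 52.647 = 65.980 m > 45 m — it cannot stop.
Distance remaining when braking begins: 45 − 13.333 = 31.667 m.
v² = v₀² − 2a·d = 493.826 − 2 × 4.690 × 31.667 = 196.790 m²/s².
v = √196.790 = 14.028 m/s.

No — it strikes the obstacle at 14.0 m/s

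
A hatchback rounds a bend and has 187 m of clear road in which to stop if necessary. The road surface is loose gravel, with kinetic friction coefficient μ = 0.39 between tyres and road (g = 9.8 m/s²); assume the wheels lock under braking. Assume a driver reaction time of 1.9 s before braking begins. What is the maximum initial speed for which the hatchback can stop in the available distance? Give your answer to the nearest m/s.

Maximum speed ≈ 31 m/s

a = μg = 0.39 × 9.8 = 3.822 m/s².
Stopping distance: v·t_r + v²/(2a) = 187 with t_r = 1.9 s and a = 3.822 m/s².
So v² + 14.524 v − 1429.43 = 0.
Positive root: v = −a·t_r + √((a·t_r)² + 2a·d) = −7.262 + √(52.737 + 1429.43) = 31.2369 m/s.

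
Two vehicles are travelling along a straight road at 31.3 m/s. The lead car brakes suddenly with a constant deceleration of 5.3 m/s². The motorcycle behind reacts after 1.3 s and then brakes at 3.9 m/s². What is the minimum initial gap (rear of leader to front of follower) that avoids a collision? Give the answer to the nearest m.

Leader travels v²/(2a_L) = 979.690 / 10.600 = 92.424 m before stopping.
Follower covers v·t_r = 31.3000 × 1.3 = 40.690 m while reacting, then v²/(2a_F) = 979.690 / 7.800 = 125.601 m while braking, for a total of 40.690 + 125.601 = 166.291 m.
Since a_F ≤ a_L and the follower starts braking later, the follower is never slower than the leader, so the closest approach is when both have stopped.
Minimum gap = 166.291 − 92.424 = 73.867 m.

Minimum gap ≈ 74 m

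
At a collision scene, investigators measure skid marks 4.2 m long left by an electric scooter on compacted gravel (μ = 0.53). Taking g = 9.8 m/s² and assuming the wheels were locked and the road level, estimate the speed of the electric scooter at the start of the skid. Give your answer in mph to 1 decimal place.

Initial speed ≈ 14.8 mph

Deceleration a = μg = 0.53 × 9.8 = 5.194 m/s².
v = √(2a·d) = √(2 × 5.194 × 4.2) = √43.630 = 6.6053 m/s.
= 6.6053 ÷ 0.44704 = 14.776 mph.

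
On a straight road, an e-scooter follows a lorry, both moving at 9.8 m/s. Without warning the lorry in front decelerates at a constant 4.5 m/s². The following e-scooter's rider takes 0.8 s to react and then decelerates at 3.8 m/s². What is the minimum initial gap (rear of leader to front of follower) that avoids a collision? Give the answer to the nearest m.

Minimum gap ≈ 10 m

Leader travels v²/(2a_L) = 96.040 / 9.000 = 10.671 m before stopping.
Follower covers v·t_r = 9.8000 × 0.8 = 7.840 m while reacting, then v²/(2a_F) = 96.040 / 7.600 = 12.637 m while braking, for a total of 7.840 + 12.637 = 20.477 m.
Since a_F ≤ a_L and the follower starts braking later, the follower is never slower than the leader, so the closest approach is when both have stopped.
Minimum gap = 20.477 − 10.671 = 9.806 m.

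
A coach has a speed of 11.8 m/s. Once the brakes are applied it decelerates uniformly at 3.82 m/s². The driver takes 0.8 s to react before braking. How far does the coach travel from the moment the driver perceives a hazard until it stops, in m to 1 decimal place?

Reaction distance = v·t_r = 11.8000 × 0.8 = 9.440 m.
Braking distance = v²/(2a) = 11.8000² / (2 × 3.820) = 139.240 / 7.640 = 18.225 m.
Total = 9.440 + 18.225 = 27.665 m.

Total stopping distance ≈ 27.7 m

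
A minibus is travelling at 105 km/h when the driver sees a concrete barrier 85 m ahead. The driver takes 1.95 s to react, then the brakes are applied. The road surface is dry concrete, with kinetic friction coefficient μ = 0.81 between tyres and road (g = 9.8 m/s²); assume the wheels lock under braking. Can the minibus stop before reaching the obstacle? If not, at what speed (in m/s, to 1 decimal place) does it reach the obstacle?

105 km/h ÷ 3.6 = 29.1667 m/s.
a = μg = 0.81 × 9.8 = 7.938 m/s².
Reaction distance = 29.1667 × 1.95 = 56.875 m.
Braking distance needed to stop: v²/(2a) = 850.696 / 15.876 = 53.584 m, so total needed = 56.875 + 53.584 = 110.459 m > 85 m — it cannot stop.
Distance remaining when braking begins: 85 − 56.875 = 28.125 m.
v² = v₀² − 2a·d = 850.696 − 2 × 7.938 × 28.125 = 404.184 m²/s².
v = √404.184 = 20.104 m/s.

No — it strikes the obstacle at 20.1 m/s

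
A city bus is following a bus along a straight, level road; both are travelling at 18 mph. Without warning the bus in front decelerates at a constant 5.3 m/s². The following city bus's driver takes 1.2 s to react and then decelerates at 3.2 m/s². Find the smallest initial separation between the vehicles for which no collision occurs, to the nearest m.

18 mph × 0.44704 = 8.0467 m/s.
Leader travels v²/(2a_L) = 64.749 / 10.600 = 6.108 m before stopping.
Follower covers v·t_r = 8.0467 × 1.2 = 9.656 m while reacting, then v²/(2a_F) = 64.749 / 6.400 = 10.117 m while braking, for a total of 9.656 + 10.117 = 19.773 m.
Since a_F ≤ a_L and the follower starts braking later, the follower is never slower than the leader, so the closest approach is when both have stopped.
Minimum gap = 19.773 − 6.108 = 13.665 m.

Minimum gap ≈ 14 m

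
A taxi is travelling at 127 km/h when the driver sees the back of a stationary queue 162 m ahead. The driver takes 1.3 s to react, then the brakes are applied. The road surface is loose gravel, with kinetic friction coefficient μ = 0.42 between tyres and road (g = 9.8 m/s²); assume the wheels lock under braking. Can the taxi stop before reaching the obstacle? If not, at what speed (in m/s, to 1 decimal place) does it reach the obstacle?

No — it strikes the obstacle at 17.0 m/s

127 km/h ÷ 3.6 = 35.2778 m/s.
a = μg = 0.42 × 9.8 = 4.116 m/s².
Reaction distance = 35.2778 × 1.3 = 45.861 m.
Braking distance needed to stop: v²/(2a) = 1244.523 / 8.232 = 151.181 m, so total needed = 45.861 + 151.181 = 197.042 m > 162 m — it cannot stop.
Distance remaining when braking begins: 162 − 45.861 = 116.139 m.
v² = v₀² − 2a·d = 1244.523 − 2 × 4.116 × 116.139 = 288.467 m²/s².
v = √288.467 = 16.984 m/s.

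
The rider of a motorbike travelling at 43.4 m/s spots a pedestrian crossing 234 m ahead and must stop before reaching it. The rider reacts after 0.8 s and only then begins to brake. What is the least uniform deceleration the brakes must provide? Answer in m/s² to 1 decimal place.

Required deceleration ≈ 4.7 m/s²

Distance covered during reaction = 43.4000 × 0.8 = 34.720 m.
Distance available for braking: 234 − 34.720 = 199.280 m.
v² = 2a·d ⇒ a = v²/(2d) = 43.4000² / (2 × 199.280) = 1883.560 / 398.560 = 4.7259 m/s².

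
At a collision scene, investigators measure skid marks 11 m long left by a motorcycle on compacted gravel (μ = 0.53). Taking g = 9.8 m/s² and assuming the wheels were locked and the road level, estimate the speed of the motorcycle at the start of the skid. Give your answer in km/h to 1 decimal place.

Initial speed ≈ 38.5 km/h

Deceleration a = μg = 0.53 × 9.8 = 5.194 m/s².
v = √(2a·d) = √(2 × 5.194 × 11) = √114.268 = 10.6896 m/s.
= 10.6896 × 3.6 = 38.483 km/h.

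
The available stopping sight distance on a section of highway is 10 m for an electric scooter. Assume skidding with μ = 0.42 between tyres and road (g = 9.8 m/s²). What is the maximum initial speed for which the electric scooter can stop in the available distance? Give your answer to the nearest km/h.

a = μg = 0.42 × 9.8 = 4.116 m/s².
v²/(2a) = d ⇒ v = √(2 × 4.116 × 10) = √82.32 = 9.0730 m/s.
9.0730 m/s × 3.6 = 32.663 km/h.

Maximum speed ≈ 33 km/h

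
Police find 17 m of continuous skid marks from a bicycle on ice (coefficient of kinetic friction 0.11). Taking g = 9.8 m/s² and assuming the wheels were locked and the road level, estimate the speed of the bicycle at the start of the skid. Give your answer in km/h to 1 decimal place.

Deceleration a = μg = 0.11 × 9.8 = 1.078 m/s².
v = √(2a·d) = √(2 × 1.078 × 17) = √36.652 = 6.0541 m/s.
= 6.0541 × 3.6 = 21.795 km/h.

Initial speed ≈ 21.8 km/h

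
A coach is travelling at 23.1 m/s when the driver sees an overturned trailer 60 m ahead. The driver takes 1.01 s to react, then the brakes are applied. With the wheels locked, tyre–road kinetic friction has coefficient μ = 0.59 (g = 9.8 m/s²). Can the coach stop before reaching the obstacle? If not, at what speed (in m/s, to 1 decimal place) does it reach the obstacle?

No — it strikes the obstacle at 10.5 m/s

a = μg = 0.59 × 9.8 = 5.782 m/s².
Reaction distance = 23.1000 × 1.01 = 23.331 m.
Braking distance needed to stop: v²/(2a) = 533.610 / 11.564 = 46.144 m, so total needed = 23.331 + 46.144 = 69.475 m > 60 m — it cannot stop.
Distance remaining when braking begins: 60 − 23.331 = 36.669 m.
v² = v₀² − 2a·d = 533.610 − 2 × 5.782 × 36.669 = 109.570 m²/s².
v = √109.570 = 10.468 m/s.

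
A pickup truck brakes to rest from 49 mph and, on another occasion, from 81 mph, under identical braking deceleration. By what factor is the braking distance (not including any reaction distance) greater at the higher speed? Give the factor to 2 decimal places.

Braking distance d = v²/(2a), so with a fixed, d ∝ v².
Factor = (81/49)² = 1.6531² = 2.7327.

Factor ≈ 2.73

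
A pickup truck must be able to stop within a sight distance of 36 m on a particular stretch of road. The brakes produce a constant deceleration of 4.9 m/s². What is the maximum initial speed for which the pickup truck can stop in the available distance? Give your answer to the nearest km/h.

v²/(2a) = d ⇒ v = √(2 × 4.900 × 36) = √352.80 = 18.7830 m/s.
18.7830 m/s × 3.6 = 67.619 km/h.

Maximum speed ≈ 68 km/h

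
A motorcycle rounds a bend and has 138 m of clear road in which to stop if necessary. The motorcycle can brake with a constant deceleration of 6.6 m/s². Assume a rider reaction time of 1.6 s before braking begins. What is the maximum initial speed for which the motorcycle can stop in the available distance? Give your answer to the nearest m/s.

Stopping distance: v·t_r + v²/(2a) = 138 with t_r = 1.6 s and a = 6.600 m/s².
So v² + 21.120 v − 1821.60 = 0.
Positive root: v = −a·t_r + √((a·t_r)² + 2a·d) = −10.560 + √(111.514 + 1821.60) = 33.4072 m/s.

Maximum speed ≈ 33 m/s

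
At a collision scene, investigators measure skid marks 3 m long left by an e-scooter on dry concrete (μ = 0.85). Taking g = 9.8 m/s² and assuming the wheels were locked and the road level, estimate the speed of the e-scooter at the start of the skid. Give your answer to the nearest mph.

Deceleration a = μg = 0.85 × 9.8 = 8.330 m/s².
v = √(2a·d) = √(2 × 8.330 × 3) = √49.980 = 7.0697 m/s.
= 7.0697 ÷ 0.44704 = 15.814 mph.

Initial speed ≈ 16 mph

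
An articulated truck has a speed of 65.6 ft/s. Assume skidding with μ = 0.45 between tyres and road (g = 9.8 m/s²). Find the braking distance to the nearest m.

65.6 ft/s × 0.3048 = 19.9949 m/s.
a = μg = 0.45 × 9.8 = 4.410 m/s².
Braking distance = v²/(2a) = 19.9949² / (2 × 4.410) = 399.796 / 8.820 = 45.328 m.

Braking distance ≈ 45 m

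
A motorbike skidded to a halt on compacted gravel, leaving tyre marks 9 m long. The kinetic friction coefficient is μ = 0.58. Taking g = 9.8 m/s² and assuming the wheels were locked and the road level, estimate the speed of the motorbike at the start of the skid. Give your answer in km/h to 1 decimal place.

Initial speed ≈ 36.4 km/h

Deceleration a = μg = 0.58 × 9.8 = 5.684 m/s².
v = √(2a·d) = √(2 × 5.684 × 9) = √102.312 = 10.1149 m/s.
= 10.1149 × 3.6 = 36.414 km/h.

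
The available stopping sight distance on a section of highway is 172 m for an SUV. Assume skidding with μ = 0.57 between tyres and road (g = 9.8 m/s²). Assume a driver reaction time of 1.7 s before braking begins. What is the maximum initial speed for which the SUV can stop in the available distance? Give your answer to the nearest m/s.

Maximum speed ≈ 35 m/s

a = μg = 0.57 × 9.8 = 5.586 m/s².
Stopping distance: v·t_r + v²/(2a) = 172 with t_r = 1.7 s and a = 5.586 m/s².
So v² + 18.992 v − 1921.58 = 0.
Positive root: v = −a·t_r + √((a·t_r)² + 2a·d) = −9.496 + √(90.174 + 1921.58) = 35.3566 m/s.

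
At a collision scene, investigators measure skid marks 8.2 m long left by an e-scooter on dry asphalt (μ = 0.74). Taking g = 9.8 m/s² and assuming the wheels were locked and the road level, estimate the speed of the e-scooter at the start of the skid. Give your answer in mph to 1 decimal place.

Initial speed ≈ 24.4 mph

Deceleration a = μg = 0.74 × 9.8 = 7.252 m/s².
v = √(2a·d) = √(2 × 7.252 × 8.2) = √118.933 = 10.9056 m/s.
= 10.9056 ÷ 0.44704 = 24.395 mph.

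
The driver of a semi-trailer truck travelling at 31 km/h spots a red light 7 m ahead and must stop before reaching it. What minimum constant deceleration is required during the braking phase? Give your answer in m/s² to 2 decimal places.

31 km/h ÷ 3.6 = 8.6111 m/s.
v² = 2a·d ⇒ a = v²/(2d) = 8.6111² / (2 × 7.000) = 74.151 / 14.000 = 5.2965 m/s².

Required deceleration ≈ 5.30 m/s²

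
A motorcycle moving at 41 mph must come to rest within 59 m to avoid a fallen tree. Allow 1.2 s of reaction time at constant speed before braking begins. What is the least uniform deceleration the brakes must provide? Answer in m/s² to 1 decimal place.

41 mph × 0.44704 = 18.3286 m/s.
Distance covered during reaction = 18.3286 × 1.2 = 21.994 m.
Distance available for braking: 59 − 21.994 = 37.006 m.
v² = 2a·d ⇒ a = v²/(2d) = 18.3286² / (2 × 37.006) = 335.938 / 74.012 = 4.5390 m/s².

Required deceleration ≈ 4.5 m/s²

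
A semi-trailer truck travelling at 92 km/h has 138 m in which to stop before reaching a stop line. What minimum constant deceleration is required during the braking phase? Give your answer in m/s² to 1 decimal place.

Required deceleration ≈ 2.4 m/s²

92 km/h ÷ 3.6 = 25.5556 m/s.
v² = 2a·d ⇒ a = v²/(2d) = 25.5556² / (2 × 138.000) = 653.089 / 276.000 = 2.3663 m/s².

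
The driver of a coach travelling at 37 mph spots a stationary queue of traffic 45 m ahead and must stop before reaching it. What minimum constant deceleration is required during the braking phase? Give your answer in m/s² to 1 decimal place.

37 mph × 0.44704 = 16.5405 m/s.
v² = 2a·d ⇒ a = v²/(2d) = 16.5405² / (2 × 45.000) = 273.588 / 90.000 = 3.0399 m/s².

Required deceleration ≈ 3.0 m/s²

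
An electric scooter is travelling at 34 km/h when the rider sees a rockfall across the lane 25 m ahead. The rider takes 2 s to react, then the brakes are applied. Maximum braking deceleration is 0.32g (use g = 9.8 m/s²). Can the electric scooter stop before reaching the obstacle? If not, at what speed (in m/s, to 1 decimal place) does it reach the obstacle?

No — it strikes the obstacle at 7.1 m/s

34 km/h ÷ 3.6 = 9.4444 m/s.
a = 0.32 × 9.8 = 3.136 m/s².
Reaction distance = 9.4444 × 2 = 18.889 m.
Braking distance needed to stop: v²/(2a) = 89.197 / 6.272 = 14.221 m, so total needed = 18.889 + 14.221 = 33.110 m > 25 m — it cannot stop.
Distance remaining when braking begins: 25 − 18.889 = 6.111 m.
v² = v₀² − 2a·d = 89.197 − 2 × 3.136 × 6.111 = 50.869 m²/s².
v = √50.869 = 7.132 m/s.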